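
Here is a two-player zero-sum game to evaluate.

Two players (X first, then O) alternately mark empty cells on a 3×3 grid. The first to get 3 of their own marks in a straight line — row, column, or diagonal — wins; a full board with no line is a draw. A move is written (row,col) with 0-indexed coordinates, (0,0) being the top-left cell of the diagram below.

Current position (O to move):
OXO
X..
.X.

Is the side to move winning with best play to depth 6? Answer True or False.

O winning at [OXO/X../.X.]: True

p1 O@[OXO/X../.X.]: (1,1)[OXO/XO./.X.]+1* (1,2)[OXO/X.O/.X.]-1 (2,0)[OXO/X../OX.]-1 (2,2)[OXO/X../.XO]-1
p2 X@[OXO/XO./.X.]: (1,2)[OXO/XOX/.X.]-1* (2,0)[OXO/XO./XX.]-1 (2,2)[OXO/XO./.XX]-1
p3 O@[OXO/XOX/.X.]: (2,0)[OXO/XOX/OX.]+1* (2,2)[OXO/XOX/.XO]+1
p4 X@[OXO/XOX/OX.] terminal -1; root [OXO/X../.X.] d6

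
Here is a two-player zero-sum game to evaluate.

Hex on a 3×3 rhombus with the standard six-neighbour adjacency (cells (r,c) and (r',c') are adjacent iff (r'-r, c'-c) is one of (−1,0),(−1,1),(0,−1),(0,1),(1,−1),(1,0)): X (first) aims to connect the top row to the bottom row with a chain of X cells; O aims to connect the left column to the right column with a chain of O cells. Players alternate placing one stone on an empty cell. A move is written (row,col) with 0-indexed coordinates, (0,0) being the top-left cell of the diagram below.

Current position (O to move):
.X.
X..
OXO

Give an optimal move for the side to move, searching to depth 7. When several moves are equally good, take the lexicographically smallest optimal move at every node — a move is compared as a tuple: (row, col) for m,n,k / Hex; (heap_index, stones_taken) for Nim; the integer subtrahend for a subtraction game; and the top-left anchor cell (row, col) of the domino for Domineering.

p1 O@[.X./X../OXO]: (0,0)[OX./X../OXO]-1 (0,2)[.XO/X../OXO]-1 (1,1)[.X./XO./OXO]+1* (1,2)[.X./X.O/OXO]-1
p2 X@[.X./XO./OXO]: (0,0)[XX./XO./OXO]-1* (0,2)[.XX/XO./OXO]-1 (1,2)[.X./XOX/OXO]-1
p3 O@[XX./XO./OXO]: (0,2)[XXO/XO./OXO]+1* (1,2)[XX./XOO/OXO]+1
p4 X@[XXO/XO./OXO] terminal -1; root [.X./X../OXO] d7

O's best at [.X./X../OXO]: (1,1)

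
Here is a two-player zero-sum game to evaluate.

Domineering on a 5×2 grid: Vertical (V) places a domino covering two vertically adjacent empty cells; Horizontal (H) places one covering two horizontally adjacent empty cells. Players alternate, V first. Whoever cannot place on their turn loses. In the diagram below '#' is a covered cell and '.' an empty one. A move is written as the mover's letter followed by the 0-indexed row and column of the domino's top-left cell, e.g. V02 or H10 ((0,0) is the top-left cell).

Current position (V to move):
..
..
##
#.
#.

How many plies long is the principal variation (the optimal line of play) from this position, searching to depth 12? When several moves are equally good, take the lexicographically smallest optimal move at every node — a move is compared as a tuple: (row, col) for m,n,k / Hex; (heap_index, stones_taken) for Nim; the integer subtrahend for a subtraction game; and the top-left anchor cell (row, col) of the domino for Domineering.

PV length from [../../##/#./#.]: 1 ply

[../../##/#./#.] V move#1: V00:+1/#./#./##/#./#.*, V01:+1/.#/.#/##/#./#., V31:-1/../../##/##/##
[#./#./##/#./#.] end (terminal -1, H#2); searched ../../##/#./#. to 12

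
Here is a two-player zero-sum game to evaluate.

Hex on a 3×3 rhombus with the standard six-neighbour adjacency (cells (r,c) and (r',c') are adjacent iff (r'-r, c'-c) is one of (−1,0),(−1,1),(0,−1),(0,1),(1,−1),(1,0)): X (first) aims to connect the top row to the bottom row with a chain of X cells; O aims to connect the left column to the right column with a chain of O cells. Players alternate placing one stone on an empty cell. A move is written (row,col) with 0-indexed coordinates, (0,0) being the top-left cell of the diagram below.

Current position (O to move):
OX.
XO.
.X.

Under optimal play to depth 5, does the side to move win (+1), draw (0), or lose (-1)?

ply 1, O at OX./XO./.X. | (0,2)=-1→OXO/XO./.X.; (1,2)=-1→OX./XOO/.X.; (2,0)=+1→OX./XO./OX.*; (2,2)=-1→OX./XO./.XO
ply 2, X at OX./XO./OX. | (0,2)=-1→OXX/XO./OX.*; (1,2)=-1→OX./XOX/OX.; (2,2)=-1→OX./XO./OXX
ply 3, O at OXX/XO./OX. | (1,2)=+1→OXX/XOO/OX.*; (2,2)=-1→OXX/XO./OXO
ply 4: OXX/XOO/OX. is terminal -1 (X); from OX./XO./.X. depth 5

value(OX./XO./.X., O) = +1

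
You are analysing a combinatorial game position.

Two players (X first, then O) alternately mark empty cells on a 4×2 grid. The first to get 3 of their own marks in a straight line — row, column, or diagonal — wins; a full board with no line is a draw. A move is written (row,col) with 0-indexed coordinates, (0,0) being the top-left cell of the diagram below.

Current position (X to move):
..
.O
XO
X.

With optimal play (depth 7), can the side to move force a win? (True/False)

ply 1, X at ../.O/XO/X. | (0,0)=-1→X./.O/XO/X.; (0,1)=-1→.X/.O/XO/X.; (1,0)=+1→../XO/XO/X.*; (3,1)=-1→../.O/XO/XX
ply 2: ../XO/XO/X. is terminal -1 (O); from ../.O/XO/X. depth 7

X winning at [../.O/XO/X.]: True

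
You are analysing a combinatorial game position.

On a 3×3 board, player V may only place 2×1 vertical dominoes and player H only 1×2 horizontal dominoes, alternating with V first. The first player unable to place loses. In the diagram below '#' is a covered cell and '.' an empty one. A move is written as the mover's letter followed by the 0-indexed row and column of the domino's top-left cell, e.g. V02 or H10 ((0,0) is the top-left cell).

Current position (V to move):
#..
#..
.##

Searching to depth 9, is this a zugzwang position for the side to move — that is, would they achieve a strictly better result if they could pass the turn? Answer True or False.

ply 1, V at #../#../.## | V01=+1→##./##./.##*; V02=+1→#.#/#.#/.##
ply 2: ##./##./.## is terminal -1 (H); from #../#../.## depth 9
pass branch (H moves first from the same position):
  | ply 1, H at #../#../.## | H01=+1→###/#../.##*; H11=+1→#../###/.##
  | ply 2: ###/#../.## is terminal -1 (V); from #../#../.## depth 9
V moving scores +1; V passing scores -1

zugzwang(#../#../.##, V) = False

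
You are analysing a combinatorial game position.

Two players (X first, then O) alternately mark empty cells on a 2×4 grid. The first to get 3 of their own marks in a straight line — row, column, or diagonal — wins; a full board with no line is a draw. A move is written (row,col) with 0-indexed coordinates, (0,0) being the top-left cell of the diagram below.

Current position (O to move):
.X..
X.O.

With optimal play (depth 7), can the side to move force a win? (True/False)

p1 O@[.X../X.O.]: (0,0)[OX../X.O.]+0* (0,2)[.XO./X.O.]+0 (0,3)[.X.O/X.O.]+0 (1,1)[.X../XOO.]+0 (1,3)[.X../X.OO]+0
p2 X@[OX../X.O.]: (0,2)[OXX./X.O.]+0* (0,3)[OX.X/X.O.]+0 (1,1)[OX../XXO.]+0 (1,3)[OX../X.OX]+0
p3 O@[OXX./X.O.]: (0,3)[OXXO/X.O.]+0* (1,1)[OXX./XOO.]-1 (1,3)[OXX./X.OO]-1
p4 X@[OXXO/X.O.]: (1,1)[OXXO/XXO.]+0* (1,3)[OXXO/X.OX]+0
p5 O@[OXXO/XXO.]: (1,3)[OXXO/XXOO]+0*
p6 X@[OXXO/XXOO] terminal +0; root [.X../X.O.] d7

O winning at [.X../X.O.]: False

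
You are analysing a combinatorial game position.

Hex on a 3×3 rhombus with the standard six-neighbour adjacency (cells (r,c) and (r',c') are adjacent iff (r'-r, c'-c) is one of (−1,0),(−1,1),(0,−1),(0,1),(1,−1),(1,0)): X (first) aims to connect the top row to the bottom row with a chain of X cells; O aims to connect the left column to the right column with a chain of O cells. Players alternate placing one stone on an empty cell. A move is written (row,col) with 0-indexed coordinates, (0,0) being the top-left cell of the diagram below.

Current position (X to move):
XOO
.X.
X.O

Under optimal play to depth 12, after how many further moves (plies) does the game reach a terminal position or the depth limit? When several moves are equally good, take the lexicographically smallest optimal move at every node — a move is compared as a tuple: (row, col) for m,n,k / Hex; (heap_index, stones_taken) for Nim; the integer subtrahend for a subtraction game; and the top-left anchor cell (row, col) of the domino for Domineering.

ply 1, X at XOO/.X./X.O | (1,0)=+1→XOO/XX./X.O*; (1,2)=-1→XOO/.XX/X.O; (2,1)=-1→XOO/.X./XXO
ply 2: XOO/XX./X.O is terminal -1 (O); from XOO/.X./X.O depth 12

PV length from [XOO/.X./X.O]: 1 ply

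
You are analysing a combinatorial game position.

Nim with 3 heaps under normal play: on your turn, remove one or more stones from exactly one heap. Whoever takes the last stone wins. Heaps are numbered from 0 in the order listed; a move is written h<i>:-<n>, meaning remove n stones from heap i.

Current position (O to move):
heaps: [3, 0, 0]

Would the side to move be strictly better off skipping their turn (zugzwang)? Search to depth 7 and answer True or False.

zugzwang((3,0,0), O) = False

ply 1, O at (3,0,0) | h0:-1=-1→(2,0,0); h0:-2=-1→(1,0,0); h0:-3=+1→(0,0,0)*
ply 2: (0,0,0) is terminal -1 (X); from (3,0,0) depth 7
suppose O passes — search the same position with X to move:
pass> ply 1, X at (3,0,0) | h0:-1=-1→(2,0,0); h0:-2=-1→(1,0,0); h0:-3=+1→(0,0,0)*
pass> ply 2: (0,0,0) is terminal -1 (O); from (3,0,0) depth 7
for O: play +1, pass -1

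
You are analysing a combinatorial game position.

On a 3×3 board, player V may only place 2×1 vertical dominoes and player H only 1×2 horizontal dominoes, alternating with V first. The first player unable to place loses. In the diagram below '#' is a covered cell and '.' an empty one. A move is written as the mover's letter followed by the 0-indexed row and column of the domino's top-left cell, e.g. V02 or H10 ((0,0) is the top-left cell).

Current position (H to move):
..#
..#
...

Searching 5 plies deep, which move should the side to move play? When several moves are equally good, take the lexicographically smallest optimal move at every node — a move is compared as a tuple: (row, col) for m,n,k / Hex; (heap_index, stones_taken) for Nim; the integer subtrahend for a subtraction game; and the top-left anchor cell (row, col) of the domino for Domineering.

H's best at [..#/..#/...]: H10

ply 1, H at ..#/..#/... | H00=-1→###/..#/...; H10=+1→..#/###/...*; H20=-1→..#/..#/##.; H21=-1→..#/..#/.##
ply 2: ..#/###/... is terminal -1 (V); from ..#/..#/... depth 5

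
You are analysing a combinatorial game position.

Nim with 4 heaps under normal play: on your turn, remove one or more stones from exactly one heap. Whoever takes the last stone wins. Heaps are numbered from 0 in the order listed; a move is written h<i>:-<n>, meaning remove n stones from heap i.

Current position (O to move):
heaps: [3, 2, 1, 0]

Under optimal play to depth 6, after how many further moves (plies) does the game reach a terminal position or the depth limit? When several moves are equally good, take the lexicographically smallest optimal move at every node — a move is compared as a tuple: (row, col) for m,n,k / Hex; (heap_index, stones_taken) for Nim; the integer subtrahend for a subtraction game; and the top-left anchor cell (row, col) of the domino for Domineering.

PV length from [(3,2,1,0)]: 6 plies

[(3,2,1,0)] O move#1: h0:-1:-1/(2,2,1,0)*, h0:-2:-1/(1,2,1,0), h0:-3:-1/(0,2,1,0), h1:-1:-1/(3,1,1,0), h1:-2:-1/(3,0,1,0), h2:-1:-1/(3,2,0,0)
[(2,2,1,0)] X move#2: h0:-1:-1/(1,2,1,0), h0:-2:-1/(0,2,1,0), h1:-1:-1/(2,1,1,0), h1:-2:-1/(2,0,1,0), h2:-1:+1/(2,2,0,0)*
[(2,2,0,0)] O move#3: h0:-1:-1/(1,2,0,0)*, h0:-2:-1/(0,2,0,0), h1:-1:-1/(2,1,0,0), h1:-2:-1/(2,0,0,0)
[(1,2,0,0)] X move#4: h0:-1:-1/(0,2,0,0), h1:-1:+1/(1,1,0,0)*, h1:-2:-1/(1,0,0,0)
[(1,1,0,0)] O move#5: h0:-1:-1/(0,1,0,0)*, h1:-1:-1/(1,0,0,0)
[(0,1,0,0)] X move#6: h1:-1:+1/(0,0,0,0)*
[(0,0,0,0)] end (terminal -1, O#7); searched (3,2,1,0) to 6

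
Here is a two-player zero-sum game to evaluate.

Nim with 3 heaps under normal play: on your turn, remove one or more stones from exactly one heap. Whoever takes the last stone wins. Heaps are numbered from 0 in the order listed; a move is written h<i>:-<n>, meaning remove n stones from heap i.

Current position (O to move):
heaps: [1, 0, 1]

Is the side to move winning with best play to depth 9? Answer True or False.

O winning at [(1,0,1)]: False

ply 1, O at (1,0,1) | h0:-1=-1→(0,0,1)*; h2:-1=-1→(1,0,0)
ply 2, X at (0,0,1) | h2:-1=+1→(0,0,0)*
ply 3: (0,0,0) is terminal -1 (O); from (1,0,1) depth 9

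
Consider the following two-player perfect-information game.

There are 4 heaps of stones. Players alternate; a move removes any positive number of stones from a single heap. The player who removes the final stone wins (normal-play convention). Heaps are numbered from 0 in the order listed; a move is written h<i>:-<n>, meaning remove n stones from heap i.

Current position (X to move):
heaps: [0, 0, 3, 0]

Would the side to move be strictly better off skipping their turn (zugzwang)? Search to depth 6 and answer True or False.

[(0,0,3,0)] X move#1: h2:-1:-1/(0,0,2,0), h2:-2:-1/(0,0,1,0), h2:-3:+1/(0,0,0,0)*
[(0,0,0,0)] end (terminal -1, O#2); searched (0,0,3,0) to 6
suppose X passes — search the same position with O to move:
pass> [(0,0,3,0)] O move#1: h2:-1:-1/(0,0,2,0), h2:-2:-1/(0,0,1,0), h2:-3:+1/(0,0,0,0)*
pass> [(0,0,0,0)] end (terminal -1, X#2); searched (0,0,3,0) to 6
for X: play +1, pass -1

zugzwang((0,0,3,0), X) = False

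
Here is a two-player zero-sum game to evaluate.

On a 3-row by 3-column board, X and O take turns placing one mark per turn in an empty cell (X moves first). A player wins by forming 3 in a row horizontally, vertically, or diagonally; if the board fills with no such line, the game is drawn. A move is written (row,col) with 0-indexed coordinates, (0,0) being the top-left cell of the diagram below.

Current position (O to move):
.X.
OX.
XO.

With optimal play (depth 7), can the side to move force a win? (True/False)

O winning at [.X./OX./XO.]: False

ply 1, O at .X./OX./XO. | (0,0)=-1→OX./OX./XO.; (0,2)=+0→.XO/OX./XO.*; (1,2)=-1→.X./OXO/XO.; (2,2)=-1→.X./OX./XOO
ply 2, X at .XO/OX./XO. | (0,0)=+0→XXO/OX./XO.*; (1,2)=+0→.XO/OXX/XO.; (2,2)=+0→.XO/OX./XOX
ply 3, O at XXO/OX./XO. | (1,2)=-1→XXO/OXO/XO.; (2,2)=+0→XXO/OX./XOO*
ply 4, X at XXO/OX./XOO | (1,2)=+0→XXO/OXX/XOO*
ply 5: XXO/OXX/XOO is terminal +0 (O); from .X./OX./XO. depth 7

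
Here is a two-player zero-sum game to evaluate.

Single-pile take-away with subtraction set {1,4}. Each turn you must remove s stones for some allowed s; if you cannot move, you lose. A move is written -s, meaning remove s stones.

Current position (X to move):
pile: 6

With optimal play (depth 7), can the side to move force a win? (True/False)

p1 X@[6]: -1[5]+1* -4[2]+1
p2 O@[5]: -1[4]-1* -4[1]-1
p3 X@[4]: -1[3]-1 -4[0]+1*
p4 O@[0] terminal -1; root [6] d7

X winning at [6]: True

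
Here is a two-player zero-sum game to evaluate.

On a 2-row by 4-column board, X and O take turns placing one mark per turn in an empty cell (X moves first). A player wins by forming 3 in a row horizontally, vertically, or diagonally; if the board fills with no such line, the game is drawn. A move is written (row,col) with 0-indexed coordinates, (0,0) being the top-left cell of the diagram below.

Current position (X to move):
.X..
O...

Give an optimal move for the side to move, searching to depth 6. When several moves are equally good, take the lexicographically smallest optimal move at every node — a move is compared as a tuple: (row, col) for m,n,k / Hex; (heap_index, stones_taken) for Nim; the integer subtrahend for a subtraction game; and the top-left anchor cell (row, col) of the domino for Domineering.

X's best at [.X../O...]: (0,2)

[.X../O...] X move#1: (0,0):+0/XX../O..., (0,2):+1/.XX./O...*, (0,3):+0/.X.X/O..., (1,1):+0/.X../OX.., (1,2):+0/.X../O.X., (1,3):+0/.X../O..X
[.XX./O...] O move#2: (0,0):-1/OXX./O...*, (0,3):-1/.XXO/O..., (1,1):-1/.XX./OO.., (1,2):-1/.XX./O.O., (1,3):-1/.XX./O..O
[OXX./O...] X move#3: (0,3):+1/OXXX/O...*, (1,1):+0/OXX./OX.., (1,2):+0/OXX./O.X., (1,3):+0/OXX./O..X
[OXXX/O...] end (terminal -1, O#4); searched .X../O... to 6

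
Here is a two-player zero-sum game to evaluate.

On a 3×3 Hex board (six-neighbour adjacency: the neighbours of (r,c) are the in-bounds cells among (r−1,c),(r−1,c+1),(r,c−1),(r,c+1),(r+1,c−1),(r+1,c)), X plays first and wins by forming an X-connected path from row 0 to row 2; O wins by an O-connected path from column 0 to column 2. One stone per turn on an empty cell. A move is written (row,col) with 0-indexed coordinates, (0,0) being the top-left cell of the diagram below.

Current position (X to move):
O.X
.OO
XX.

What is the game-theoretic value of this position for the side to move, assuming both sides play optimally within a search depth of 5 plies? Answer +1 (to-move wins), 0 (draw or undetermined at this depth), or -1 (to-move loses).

p1 X@[O.X/.OO/XX.]: (0,1)[OXX/.OO/XX.]-1* (1,0)[O.X/XOO/XX.]-1 (2,2)[O.X/.OO/XXX]-1
p2 O@[OXX/.OO/XX.]: (1,0)[OXX/OOO/XX.]+1* (2,2)[OXX/.OO/XXO]-1
p3 X@[OXX/OOO/XX.] terminal -1; root [O.X/.OO/XX.] d5

value(O.X/.OO/XX., X) = -1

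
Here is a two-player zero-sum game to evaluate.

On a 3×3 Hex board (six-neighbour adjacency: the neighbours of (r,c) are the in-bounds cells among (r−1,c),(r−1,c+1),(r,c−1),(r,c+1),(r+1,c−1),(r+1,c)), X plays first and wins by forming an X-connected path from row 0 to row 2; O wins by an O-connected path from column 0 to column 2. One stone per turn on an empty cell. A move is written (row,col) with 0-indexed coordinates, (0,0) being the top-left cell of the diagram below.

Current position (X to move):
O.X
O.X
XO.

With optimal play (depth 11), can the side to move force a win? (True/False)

X winning at [O.X/O.X/XO.]: True

[O.X/O.X/XO.] X move#1: (0,1):+1/OXX/O.X/XO.*, (1,1):+1/O.X/OXX/XO., (2,2):+1/O.X/O.X/XOX
[OXX/O.X/XO.] O move#2: (1,1):-1/OXX/OOX/XO.*, (2,2):-1/OXX/O.X/XOO
[OXX/OOX/XO.] X move#3: (2,2):+1/OXX/OOX/XOX*
[OXX/OOX/XOX] end (terminal -1, O#4); searched O.X/O.X/XO. to 11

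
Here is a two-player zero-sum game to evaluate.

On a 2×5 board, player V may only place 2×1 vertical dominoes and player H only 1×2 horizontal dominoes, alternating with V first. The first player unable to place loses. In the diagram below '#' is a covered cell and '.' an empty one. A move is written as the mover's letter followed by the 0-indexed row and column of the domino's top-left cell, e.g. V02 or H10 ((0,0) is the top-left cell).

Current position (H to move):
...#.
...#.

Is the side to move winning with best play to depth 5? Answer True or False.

H winning at [...#./...#.]: False

[...#./...#.] H move#1: H00:-1/##.#./...#.*, H01:-1/.###./...#., H10:-1/...#./##.#., H11:-1/...#./.###.
[##.#./...#.] V move#2: V02:+1/####./..##.*, V04:-1/##.##/...##
[####./..##.] H move#3: H10:-1/####./####.*
[####./####.] V move#4: V04:+1/#####/#####*
[#####/#####] end (terminal -1, H#5); searched ...#./...#. to 5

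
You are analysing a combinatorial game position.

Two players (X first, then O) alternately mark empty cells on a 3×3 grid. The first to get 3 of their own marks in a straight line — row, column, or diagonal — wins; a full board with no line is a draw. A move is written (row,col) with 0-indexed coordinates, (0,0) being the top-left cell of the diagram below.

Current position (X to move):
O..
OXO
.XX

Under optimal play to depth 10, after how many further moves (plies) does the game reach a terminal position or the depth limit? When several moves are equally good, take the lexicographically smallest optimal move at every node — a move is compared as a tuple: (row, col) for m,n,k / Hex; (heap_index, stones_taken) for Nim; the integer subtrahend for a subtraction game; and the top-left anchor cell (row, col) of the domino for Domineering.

PV length from [O../OXO/.XX]: 1 ply

ply 1, X at O../OXO/.XX | (0,1)=+1→OX./OXO/.XX*; (0,2)=-1→O.X/OXO/.XX; (2,0)=+1→O../OXO/XXX
ply 2: OX./OXO/.XX is terminal -1 (O); from O../OXO/.XX depth 10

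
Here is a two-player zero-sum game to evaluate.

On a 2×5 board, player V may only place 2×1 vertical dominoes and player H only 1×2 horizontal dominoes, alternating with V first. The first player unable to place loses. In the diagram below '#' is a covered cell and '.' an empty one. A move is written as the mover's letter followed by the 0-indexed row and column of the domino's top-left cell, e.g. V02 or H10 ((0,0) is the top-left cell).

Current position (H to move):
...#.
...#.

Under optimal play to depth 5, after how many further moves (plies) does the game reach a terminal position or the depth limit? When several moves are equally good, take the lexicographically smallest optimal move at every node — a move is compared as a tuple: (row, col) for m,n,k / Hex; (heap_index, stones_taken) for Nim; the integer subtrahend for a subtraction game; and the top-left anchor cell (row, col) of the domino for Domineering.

PV length from [...#./...#.]: 4 plies

ply 1, H at ...#./...#. | H00=-1→##.#./...#.*; H01=-1→.###./...#.; H10=-1→...#./##.#.; H11=-1→...#./.###.
ply 2, V at ##.#./...#. | V02=+1→####./..##.*; V04=-1→##.##/...##
ply 3, H at ####./..##. | H10=-1→####./####.*
ply 4, V at ####./####. | V04=+1→#####/#####*
ply 5: #####/##### is terminal -1 (H); from ...#./...#. depth 5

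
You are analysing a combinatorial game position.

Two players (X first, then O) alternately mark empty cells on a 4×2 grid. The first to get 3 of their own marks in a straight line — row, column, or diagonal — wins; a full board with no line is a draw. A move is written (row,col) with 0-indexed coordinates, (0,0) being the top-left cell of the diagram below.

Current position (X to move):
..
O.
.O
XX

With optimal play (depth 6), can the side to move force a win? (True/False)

X winning at [../O./.O/XX]: False

[../O./.O/XX] X move#1: (0,0):+0/X./O./.O/XX*, (0,1):+0/.X/O./.O/XX, (1,1):+0/../OX/.O/XX, (2,0):+0/../O./XO/XX
[X./O./.O/XX] O move#2: (0,1):+0/XO/O./.O/XX*, (1,1):+0/X./OO/.O/XX, (2,0):+0/X./O./OO/XX
[XO/O./.O/XX] X move#3: (1,1):+0/XO/OX/.O/XX*, (2,0):-1/XO/O./XO/XX
[XO/OX/.O/XX] O move#4: (2,0):+0/XO/OX/OO/XX*
[XO/OX/OO/XX] end (terminal +0, X#5); searched ../O./.O/XX to 6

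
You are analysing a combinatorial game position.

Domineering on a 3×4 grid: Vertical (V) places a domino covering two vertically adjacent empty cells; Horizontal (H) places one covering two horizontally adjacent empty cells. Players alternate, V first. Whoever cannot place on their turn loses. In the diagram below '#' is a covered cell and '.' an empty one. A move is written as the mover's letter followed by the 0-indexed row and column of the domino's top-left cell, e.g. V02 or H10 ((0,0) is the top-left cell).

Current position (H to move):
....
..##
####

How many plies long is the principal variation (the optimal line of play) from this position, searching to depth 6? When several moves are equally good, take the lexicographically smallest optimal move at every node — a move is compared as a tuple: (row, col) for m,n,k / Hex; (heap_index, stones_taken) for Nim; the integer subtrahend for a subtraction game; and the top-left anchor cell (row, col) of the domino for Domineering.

PV length from [..../..##/####]: 1 ply

ply 1, H at ..../..##/#### | H00=+1→##../..##/####*; H01=-1→.##./..##/####; H02=-1→..##/..##/####; H10=+1→..../####/####
ply 2: ##../..##/#### is terminal -1 (V); from ..../..##/#### depth 6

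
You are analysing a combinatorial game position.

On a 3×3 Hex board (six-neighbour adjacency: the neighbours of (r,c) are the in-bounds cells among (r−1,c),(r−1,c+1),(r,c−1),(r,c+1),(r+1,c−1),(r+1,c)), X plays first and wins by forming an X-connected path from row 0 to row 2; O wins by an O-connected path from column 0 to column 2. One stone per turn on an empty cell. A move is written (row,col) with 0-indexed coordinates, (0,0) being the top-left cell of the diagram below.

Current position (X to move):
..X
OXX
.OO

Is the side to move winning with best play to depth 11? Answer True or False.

ply 1, X at ..X/OXX/.OO | (0,0)=-1→X.X/OXX/.OO; (0,1)=-1→.XX/OXX/.OO; (2,0)=+1→..X/OXX/XOO*
ply 2: ..X/OXX/XOO is terminal -1 (O); from ..X/OXX/.OO depth 11

X winning at [..X/OXX/.OO]: True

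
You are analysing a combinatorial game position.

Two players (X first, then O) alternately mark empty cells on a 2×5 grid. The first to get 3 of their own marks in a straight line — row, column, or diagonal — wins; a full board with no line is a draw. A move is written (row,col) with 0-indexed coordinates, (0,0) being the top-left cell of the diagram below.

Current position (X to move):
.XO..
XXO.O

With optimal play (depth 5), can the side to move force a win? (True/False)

X winning at [.XO../XXO.O]: False

p1 X@[.XO../XXO.O]: (0,0)[XXO../XXO.O]-1 (0,3)[.XOX./XXO.O]-1 (0,4)[.XO.X/XXO.O]-1 (1,3)[.XO../XXOXO]+0*
p2 O@[.XO../XXOXO]: (0,0)[OXO../XXOXO]+0* (0,3)[.XOO./XXOXO]+0 (0,4)[.XO.O/XXOXO]+0
p3 X@[OXO../XXOXO]: (0,3)[OXOX./XXOXO]+0* (0,4)[OXO.X/XXOXO]+0
p4 O@[OXOX./XXOXO]: (0,4)[OXOXO/XXOXO]+0*
p5 X@[OXOXO/XXOXO] terminal +0; root [.XO../XXO.O] d5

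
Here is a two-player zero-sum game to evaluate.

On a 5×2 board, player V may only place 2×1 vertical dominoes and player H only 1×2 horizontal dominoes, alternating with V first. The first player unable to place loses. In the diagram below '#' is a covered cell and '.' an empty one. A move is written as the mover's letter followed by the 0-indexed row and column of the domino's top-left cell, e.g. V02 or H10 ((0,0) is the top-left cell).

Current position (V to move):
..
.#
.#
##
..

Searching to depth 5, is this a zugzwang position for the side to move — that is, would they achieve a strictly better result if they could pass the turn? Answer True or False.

p1 V@[../.#/.#/##/..]: V00[#./##/.#/##/..]-1* V10[../##/##/##/..]-1
p2 H@[#./##/.#/##/..]: H40[#./##/.#/##/##]+1*
p3 V@[#./##/.#/##/##] terminal -1; root [../.#/.#/##/..] d5
suppose V passes — search the same position with H to move:
pass> p1 H@[../.#/.#/##/..]: H00[##/.#/.#/##/..]+1* H40[../.#/.#/##/##]-1
pass> p2 V@[##/.#/.#/##/..]: V10[##/##/##/##/..]-1*
pass> p3 H@[##/##/##/##/..]: H40[##/##/##/##/##]+1*
pass> p4 V@[##/##/##/##/##] terminal -1; root [../.#/.#/##/..] d5
for V: play -1, pass -1

zugzwang(../.#/.#/##/.., V) = False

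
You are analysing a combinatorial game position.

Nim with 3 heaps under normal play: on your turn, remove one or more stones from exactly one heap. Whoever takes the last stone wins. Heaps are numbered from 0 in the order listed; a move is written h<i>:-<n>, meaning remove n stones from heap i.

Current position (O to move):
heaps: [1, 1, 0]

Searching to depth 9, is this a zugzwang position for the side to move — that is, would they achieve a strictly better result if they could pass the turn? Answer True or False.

zugzwang((1,1,0), O) = True

ply 1, O at (1,1,0) | h0:-1=-1→(0,1,0)*; h1:-1=-1→(1,0,0)
ply 2, X at (0,1,0) | h1:-1=+1→(0,0,0)*
ply 3: (0,0,0) is terminal -1 (O); from (1,1,0) depth 9
pass branch (X moves first from the same position):
  | ply 1, X at (1,1,0) | h0:-1=-1→(0,1,0)*; h1:-1=-1→(1,0,0)
  | ply 2, O at (0,1,0) | h1:-1=+1→(0,0,0)*
  | ply 3: (0,0,0) is terminal -1 (X); from (1,1,0) depth 9
O moving scores -1; O passing scores +1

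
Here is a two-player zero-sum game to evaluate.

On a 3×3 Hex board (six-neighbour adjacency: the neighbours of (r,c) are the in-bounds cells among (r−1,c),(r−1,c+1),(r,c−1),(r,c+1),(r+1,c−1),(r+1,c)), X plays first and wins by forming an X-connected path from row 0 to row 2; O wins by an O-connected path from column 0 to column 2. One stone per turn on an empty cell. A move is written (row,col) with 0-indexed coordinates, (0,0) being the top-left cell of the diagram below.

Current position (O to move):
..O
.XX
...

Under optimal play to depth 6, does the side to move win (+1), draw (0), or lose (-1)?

ply 1, O at ..O/.XX/... | (0,0)=-1→O.O/.XX/...; (0,1)=+1→.OO/.XX/...*; (1,0)=-1→..O/OXX/...; (2,0)=-1→..O/.XX/O..; (2,1)=-1→..O/.XX/.O.; (2,2)=-1→..O/.XX/..O
ply 2, X at .OO/.XX/... | (0,0)=-1→XOO/.XX/...*; (1,0)=-1→.OO/XXX/...; (2,0)=-1→.OO/.XX/X..; (2,1)=-1→.OO/.XX/.X.; (2,2)=-1→.OO/.XX/..X
ply 3, O at XOO/.XX/... | (1,0)=+1→XOO/OXX/...*; (2,0)=-1→XOO/.XX/O..; (2,1)=-1→XOO/.XX/.O.; (2,2)=-1→XOO/.XX/..O
ply 4: XOO/OXX/... is terminal -1 (X); from ..O/.XX/... depth 6

value(..O/.XX/..., O) = +1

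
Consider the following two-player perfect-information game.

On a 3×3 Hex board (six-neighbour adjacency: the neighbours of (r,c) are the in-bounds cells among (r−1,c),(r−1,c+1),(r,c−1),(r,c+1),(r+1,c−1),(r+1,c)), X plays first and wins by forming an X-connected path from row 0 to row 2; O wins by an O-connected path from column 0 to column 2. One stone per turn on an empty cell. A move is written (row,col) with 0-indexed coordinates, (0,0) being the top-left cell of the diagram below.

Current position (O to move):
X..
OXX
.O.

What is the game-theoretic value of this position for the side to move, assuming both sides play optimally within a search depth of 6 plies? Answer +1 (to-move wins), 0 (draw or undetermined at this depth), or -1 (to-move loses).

ply 1, O at X../OXX/.O. | (0,1)=-1→XO./OXX/.O.*; (0,2)=-1→X.O/OXX/.O.; (2,0)=-1→X../OXX/OO.; (2,2)=-1→X../OXX/.OO
ply 2, X at XO./OXX/.O. | (0,2)=+1→XOX/OXX/.O.*; (2,0)=-1→XO./OXX/XO.; (2,2)=-1→XO./OXX/.OX
ply 3, O at XOX/OXX/.O. | (2,0)=-1→XOX/OXX/OO.*; (2,2)=-1→XOX/OXX/.OO
ply 4, X at XOX/OXX/OO. | (2,2)=+1→XOX/OXX/OOX*
ply 5: XOX/OXX/OOX is terminal -1 (O); from X../OXX/.O. depth 6

value(X../OXX/.O., O) = -1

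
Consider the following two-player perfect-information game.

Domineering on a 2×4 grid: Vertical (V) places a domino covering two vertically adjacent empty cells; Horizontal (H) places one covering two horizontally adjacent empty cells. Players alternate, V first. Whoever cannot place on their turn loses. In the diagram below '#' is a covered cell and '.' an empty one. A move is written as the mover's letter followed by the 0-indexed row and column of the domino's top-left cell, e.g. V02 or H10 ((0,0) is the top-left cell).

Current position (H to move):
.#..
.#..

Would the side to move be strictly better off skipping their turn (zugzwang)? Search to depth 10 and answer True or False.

zugzwang(.#../.#.., H) = False

[.#../.#..] H move#1: H02:+1/.###/.#..*, H12:+1/.#../.###
[.###/.#..] V move#2: V00:-1/####/##..*
[####/##..] H move#3: H12:+1/####/####*
[####/####] end (terminal -1, V#4); searched .#../.#.. to 10
suppose H passes — search the same position with V to move:
pass> [.#../.#..] V move#1: V00:-1/##../##.., V02:+1/.##./.##.*, V03:+1/.#.#/.#.#
pass> [.##./.##.] end (terminal -1, H#2); searched .#../.#.. to 10
for H: play +1, pass -1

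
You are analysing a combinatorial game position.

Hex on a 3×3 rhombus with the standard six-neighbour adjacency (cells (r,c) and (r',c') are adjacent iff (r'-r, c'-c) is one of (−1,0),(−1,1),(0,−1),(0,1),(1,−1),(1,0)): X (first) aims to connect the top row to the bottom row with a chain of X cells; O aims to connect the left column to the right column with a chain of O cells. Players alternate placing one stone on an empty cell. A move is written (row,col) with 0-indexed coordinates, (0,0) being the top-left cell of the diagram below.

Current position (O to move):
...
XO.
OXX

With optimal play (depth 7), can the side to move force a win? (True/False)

[.../XO./OXX] O move#1: (0,0):+1/O../XO./OXX*, (0,1):+1/.O./XO./OXX, (0,2):+1/..O/XO./OXX, (1,2):+1/.../XOO/OXX
[O../XO./OXX] X move#2: (0,1):-1/OX./XO./OXX*, (0,2):-1/O.X/XO./OXX, (1,2):-1/O../XOX/OXX
[OX./XO./OXX] O move#3: (0,2):+1/OXO/XO./OXX*, (1,2):+1/OX./XOO/OXX
[OXO/XO./OXX] end (terminal -1, X#4); searched .../XO./OXX to 7

O winning at [.../XO./OXX]: True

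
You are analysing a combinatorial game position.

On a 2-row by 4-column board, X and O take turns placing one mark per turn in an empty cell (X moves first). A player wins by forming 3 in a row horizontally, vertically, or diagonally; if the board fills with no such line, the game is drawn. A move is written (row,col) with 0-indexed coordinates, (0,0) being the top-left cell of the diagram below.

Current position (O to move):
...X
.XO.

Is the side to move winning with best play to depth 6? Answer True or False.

[...X/.XO.] O move#1: (0,0):+0/O..X/.XO.*, (0,1):+0/.O.X/.XO., (0,2):+0/..OX/.XO., (1,0):+0/...X/OXO., (1,3):+0/...X/.XOO
[O..X/.XO.] X move#2: (0,1):+0/OX.X/.XO.*, (0,2):+0/O.XX/.XO., (1,0):+0/O..X/XXO., (1,3):+0/O..X/.XOX
[OX.X/.XO.] O move#3: (0,2):+0/OXOX/.XO.*, (1,0):-1/OX.X/OXO., (1,3):-1/OX.X/.XOO
[OXOX/.XO.] X move#4: (1,0):+0/OXOX/XXO.*, (1,3):+0/OXOX/.XOX
[OXOX/XXO.] O move#5: (1,3):+0/OXOX/XXOO*
[OXOX/XXOO] end (terminal +0, X#6); searched ...X/.XO. to 6

O winning at [...X/.XO.]: False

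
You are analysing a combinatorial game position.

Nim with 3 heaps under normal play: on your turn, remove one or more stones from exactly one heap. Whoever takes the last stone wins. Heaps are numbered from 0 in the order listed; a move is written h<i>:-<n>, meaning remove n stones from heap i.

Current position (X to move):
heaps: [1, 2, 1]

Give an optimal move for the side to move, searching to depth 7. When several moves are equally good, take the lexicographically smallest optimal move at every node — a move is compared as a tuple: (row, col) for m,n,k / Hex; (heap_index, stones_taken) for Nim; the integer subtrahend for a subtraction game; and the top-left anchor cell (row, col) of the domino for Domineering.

X's best at [(1,2,1)]: h1:-2

ply 1, X at (1,2,1) | h0:-1=-1→(0,2,1); h1:-1=-1→(1,1,1); h1:-2=+1→(1,0,1)*; h2:-1=-1→(1,2,0)
ply 2, O at (1,0,1) | h0:-1=-1→(0,0,1)*; h2:-1=-1→(1,0,0)
ply 3, X at (0,0,1) | h2:-1=+1→(0,0,0)*
ply 4: (0,0,0) is terminal -1 (O); from (1,2,1) depth 7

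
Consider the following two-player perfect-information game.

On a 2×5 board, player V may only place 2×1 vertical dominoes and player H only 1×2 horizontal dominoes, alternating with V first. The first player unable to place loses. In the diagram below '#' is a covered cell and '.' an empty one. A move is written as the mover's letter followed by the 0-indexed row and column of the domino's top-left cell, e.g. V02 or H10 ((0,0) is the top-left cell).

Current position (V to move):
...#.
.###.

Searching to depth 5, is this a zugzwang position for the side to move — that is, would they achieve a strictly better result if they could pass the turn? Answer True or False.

[...#./.###.] V move#1: V00:+1/#..#./####.*, V04:-1/...##/.####
[#..#./####.] H move#2: H01:-1/####./####.*
[####./####.] V move#3: V04:+1/#####/#####*
[#####/#####] end (terminal -1, H#4); searched ...#./.###. to 5
suppose V passes — search the same position with H to move:
pass> [...#./.###.] H move#1: H00:-1/##.#./.###.*, H01:-1/.###./.###.
pass> [##.#./.###.] V move#2: V04:+1/##.##/.####*
pass> [##.##/.####] end (terminal -1, H#3); searched ...#./.###. to 5
for V: play +1, pass +1

zugzwang(...#./.###., V) = False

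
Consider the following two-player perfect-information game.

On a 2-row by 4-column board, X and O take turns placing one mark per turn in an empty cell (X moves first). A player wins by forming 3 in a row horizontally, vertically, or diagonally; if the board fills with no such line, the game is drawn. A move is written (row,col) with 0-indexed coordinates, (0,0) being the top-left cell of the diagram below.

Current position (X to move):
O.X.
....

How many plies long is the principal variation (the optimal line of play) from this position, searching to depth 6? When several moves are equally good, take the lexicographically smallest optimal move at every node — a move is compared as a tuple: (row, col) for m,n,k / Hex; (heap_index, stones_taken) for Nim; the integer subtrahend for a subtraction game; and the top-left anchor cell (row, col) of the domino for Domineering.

[O.X./....] X move#1: (0,1):+0/OXX./....*, (0,3):+0/O.XX/...., (1,0):+0/O.X./X..., (1,1):+0/O.X./.X.., (1,2):+0/O.X./..X., (1,3):+0/O.X./...X
[OXX./....] O move#2: (0,3):+0/OXXO/....*, (1,0):-1/OXX./O..., (1,1):-1/OXX./.O.., (1,2):-1/OXX./..O., (1,3):-1/OXX./...O
[OXXO/....] X move#3: (1,0):+0/OXXO/X...*, (1,1):+0/OXXO/.X.., (1,2):+0/OXXO/..X., (1,3):+0/OXXO/...X
[OXXO/X...] O move#4: (1,1):+0/OXXO/XO..*, (1,2):+0/OXXO/X.O., (1,3):+0/OXXO/X..O
[OXXO/XO..] X move#5: (1,2):+0/OXXO/XOX.*, (1,3):+0/OXXO/XO.X
[OXXO/XOX.] O move#6: (1,3):+0/OXXO/XOXO*
[OXXO/XOXO] end (terminal +0, X#7); searched O.X./.... to 6

PV length from [O.X./....]: 6 plies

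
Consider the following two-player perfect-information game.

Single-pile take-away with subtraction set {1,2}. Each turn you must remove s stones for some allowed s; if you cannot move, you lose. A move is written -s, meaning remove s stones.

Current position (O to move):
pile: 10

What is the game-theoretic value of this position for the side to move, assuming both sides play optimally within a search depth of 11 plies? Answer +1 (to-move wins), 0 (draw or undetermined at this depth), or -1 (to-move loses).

value(10, O) = +1

p1 O@[10]: -1[9]+1* -2[8]-1
p2 X@[9]: -1[8]-1* -2[7]-1
p3 O@[8]: -1[7]-1 -2[6]+1*
p4 X@[6]: -1[5]-1* -2[4]-1
p5 O@[5]: -1[4]-1 -2[3]+1*
p6 X@[3]: -1[2]-1* -2[1]-1
p7 O@[2]: -1[1]-1 -2[0]+1*
p8 X@[0] terminal -1; root [10] d11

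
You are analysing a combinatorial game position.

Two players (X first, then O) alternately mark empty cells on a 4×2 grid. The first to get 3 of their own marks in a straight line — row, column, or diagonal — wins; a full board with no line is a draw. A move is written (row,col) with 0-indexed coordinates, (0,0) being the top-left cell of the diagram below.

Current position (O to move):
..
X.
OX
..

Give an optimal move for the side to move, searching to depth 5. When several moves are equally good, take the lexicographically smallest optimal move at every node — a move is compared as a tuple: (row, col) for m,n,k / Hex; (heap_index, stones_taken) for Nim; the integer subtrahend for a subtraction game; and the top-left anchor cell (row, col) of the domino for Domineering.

p1 O@[../X./OX/..]: (0,0)[O./X./OX/..]-1 (0,1)[.O/X./OX/..]+0* (1,1)[../XO/OX/..]+0 (3,0)[../X./OX/O.]-1 (3,1)[../X./OX/.O]+0
p2 X@[.O/X./OX/..]: (0,0)[XO/X./OX/..]+0* (1,1)[.O/XX/OX/..]+0 (3,0)[.O/X./OX/X.]+0 (3,1)[.O/X./OX/.X]+0
p3 O@[XO/X./OX/..]: (1,1)[XO/XO/OX/..]+0* (3,0)[XO/X./OX/O.]+0 (3,1)[XO/X./OX/.O]+0
p4 X@[XO/XO/OX/..]: (3,0)[XO/XO/OX/X.]+0* (3,1)[XO/XO/OX/.X]+0
p5 O@[XO/XO/OX/X.]: (3,1)[XO/XO/OX/XO]+0*
p6 X@[XO/XO/OX/XO] terminal +0; root [../X./OX/..] d5

O's best at [../X./OX/..]: (0,1)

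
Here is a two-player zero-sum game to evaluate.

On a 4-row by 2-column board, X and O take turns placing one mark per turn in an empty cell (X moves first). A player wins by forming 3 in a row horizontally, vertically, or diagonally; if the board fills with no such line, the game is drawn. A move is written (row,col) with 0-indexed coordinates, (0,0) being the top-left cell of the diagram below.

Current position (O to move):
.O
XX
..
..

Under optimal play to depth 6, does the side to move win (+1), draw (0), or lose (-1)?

ply 1, O at .O/XX/../.. | (0,0)=+0→OO/XX/../..*; (2,0)=+0→.O/XX/O./..; (2,1)=-1→.O/XX/.O/..; (3,0)=+0→.O/XX/../O.; (3,1)=-1→.O/XX/../.O
ply 2, X at OO/XX/../.. | (2,0)=+0→OO/XX/X./..*; (2,1)=+0→OO/XX/.X/..; (3,0)=+0→OO/XX/../X.; (3,1)=+0→OO/XX/../.X
ply 3, O at OO/XX/X./.. | (2,1)=-1→OO/XX/XO/..; (3,0)=+0→OO/XX/X./O.*; (3,1)=-1→OO/XX/X./.O
ply 4, X at OO/XX/X./O. | (2,1)=+0→OO/XX/XX/O.*; (3,1)=+0→OO/XX/X./OX
ply 5, O at OO/XX/XX/O. | (3,1)=+0→OO/XX/XX/OO*
ply 6: OO/XX/XX/OO is terminal +0 (X); from .O/XX/../.. depth 6

value(.O/XX/../.., O) = 0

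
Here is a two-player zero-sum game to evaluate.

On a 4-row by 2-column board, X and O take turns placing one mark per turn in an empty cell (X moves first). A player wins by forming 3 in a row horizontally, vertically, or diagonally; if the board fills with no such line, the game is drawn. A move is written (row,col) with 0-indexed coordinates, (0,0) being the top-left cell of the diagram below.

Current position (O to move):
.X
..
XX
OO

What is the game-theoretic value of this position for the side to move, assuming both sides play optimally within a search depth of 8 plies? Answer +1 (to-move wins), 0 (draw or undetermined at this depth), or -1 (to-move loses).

value(.X/../XX/OO, O) = 0

[.X/../XX/OO] O move#1: (0,0):-1/OX/../XX/OO, (1,0):-1/.X/O./XX/OO, (1,1):+0/.X/.O/XX/OO*
[.X/.O/XX/OO] X move#2: (0,0):+0/XX/.O/XX/OO*, (1,0):+0/.X/XO/XX/OO
[XX/.O/XX/OO] O move#3: (1,0):+0/XX/OO/XX/OO*
[XX/OO/XX/OO] end (terminal +0, X#4); searched .X/../XX/OO to 8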